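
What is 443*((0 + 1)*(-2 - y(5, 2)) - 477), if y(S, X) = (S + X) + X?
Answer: -216184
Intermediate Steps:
y(S, X) = S + 2*X
443*((0 + 1)*(-2 - y(5, 2)) - 477) = 443*((0 + 1)*(-2 - (5 + 2*2)) - 477) = 443*(1*(-2 - (5 + 4)) - 477) = 443*(1*(-2 - 1*9) - 477) = 443*(1*(-2 - 9) - 477) = 443*(1*(-11) - 477) = 443*(-11 - 477) = 443*(-488) = -216184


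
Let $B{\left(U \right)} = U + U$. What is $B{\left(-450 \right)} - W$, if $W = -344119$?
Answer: $343219$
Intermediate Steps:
$B{\left(U \right)} = 2 U$
$B{\left(-450 \right)} - W = 2 \left(-450\right) - -344119 = -900 + 344119 = 343219$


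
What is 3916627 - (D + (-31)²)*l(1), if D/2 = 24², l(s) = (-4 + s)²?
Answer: 3897610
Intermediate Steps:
D = 1152 (D = 2*24² = 2*576 = 1152)
3916627 - (D + (-31)²)*l(1) = 3916627 - (1152 + (-31)²)*(-4 + 1)² = 3916627 - (1152 + 961)*(-3)² = 3916627 - 2113*9 = 3916627 - 1*19017 = 3916627 - 19017 = 3897610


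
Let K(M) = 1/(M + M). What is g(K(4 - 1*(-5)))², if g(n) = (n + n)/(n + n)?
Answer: 1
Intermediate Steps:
K(M) = 1/(2*M)
g(n) = 1 (g(n) = (2*n)/((2*n)) = (2*n)*(1/(2*n)) = 1)
g(K(4 - 1*(-5)))² = 1² = 1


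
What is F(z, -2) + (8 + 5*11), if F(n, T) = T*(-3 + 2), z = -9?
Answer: 65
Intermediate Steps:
F(n, T) = -T (F(n, T) = T*(-1) = -T)
F(z, -2) + (8 + 5*11) = -1*(-2) + (8 + 5*11) = 2 + (8 + 55) = 2 + 63 = 65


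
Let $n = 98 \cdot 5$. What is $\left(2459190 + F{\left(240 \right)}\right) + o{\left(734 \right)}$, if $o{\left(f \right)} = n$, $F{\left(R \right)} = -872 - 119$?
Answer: $2458689$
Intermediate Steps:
$F{\left(R \right)} = -991$ ($F{\left(R \right)} = -872 - 119 = -991$)
$n = 490$
$o{\left(f \right)} = 490$
$\left(2459190 + F{\left(240 \right)}\right) + o{\left(734 \right)} = \left(2459190 - 991\right) + 490 = 2458199 + 490 = 2458689$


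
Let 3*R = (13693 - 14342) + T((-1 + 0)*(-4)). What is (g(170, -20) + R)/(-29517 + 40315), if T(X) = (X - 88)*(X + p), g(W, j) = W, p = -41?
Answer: 2969/32394 ≈ 0.091653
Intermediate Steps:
T(X) = (-88 + X)*(-41 + X) (T(X) = (X - 88)*(X - 41) = (-88 + X)*(-41 + X))
R = 2459/3 (R = ((13693 - 14342) + (3608 + ((-1 + 0)*(-4))² - 129*(-1 + 0)*(-4)))/3 = (-649 + (3608 + (-1*(-4))² - (-129)*(-4)))/3 = (-649 + (3608 + 4² - 129*4))/3 = (-649 + (3608 + 16 - 516))/3 = (-649 + 3108)/3 = (⅓)*2459 = 2459/3 ≈ 819.67)
(g(170, -20) + R)/(-29517 + 40315) = (170 + 2459/3)/(-29517 + 40315) = (2969/3)/10798 = (2969/3)*(1/10798) = 2969/32394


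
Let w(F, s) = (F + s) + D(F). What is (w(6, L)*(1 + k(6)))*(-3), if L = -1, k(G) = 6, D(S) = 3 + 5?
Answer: -273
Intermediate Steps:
D(S) = 8
w(F, s) = 8 + F + s (w(F, s) = (F + s) + 8 = 8 + F + s)
(w(6, L)*(1 + k(6)))*(-3) = ((8 + 6 - 1)*(1 + 6))*(-3) = (13*7)*(-3) = 91*(-3) = -273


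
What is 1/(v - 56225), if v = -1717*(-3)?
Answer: -1/51074 ≈ -1.9579e-5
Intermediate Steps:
v = 5151
1/(v - 56225) = 1/(5151 - 56225) = 1/(-51074) = -1/51074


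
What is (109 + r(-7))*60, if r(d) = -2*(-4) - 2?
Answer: 6900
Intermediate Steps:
r(d) = 6 (r(d) = 8 - 2 = 6)
(109 + r(-7))*60 = (109 + 6)*60 = 115*60 = 6900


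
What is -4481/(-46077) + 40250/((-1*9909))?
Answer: -603399007/152192331 ≈ -3.9647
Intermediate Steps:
-4481/(-46077) + 40250/((-1*9909)) = -4481*(-1/46077) + 40250/(-9909) = 4481/46077 + 40250*(-1/9909) = 4481/46077 - 40250/9909 = -603399007/152192331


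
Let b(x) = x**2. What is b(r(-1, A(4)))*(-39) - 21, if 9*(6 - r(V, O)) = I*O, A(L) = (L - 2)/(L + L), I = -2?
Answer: -156721/108 ≈ -1451.1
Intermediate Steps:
A(L) = (-2 + L)/(2*L) (A(L) = (-2 + L)/((2*L)) = (-2 + L)*(1/(2*L)) = (-2 + L)/(2*L))
r(V, O) = 6 + 2*O/9 (r(V, O) = 6 - (-2)*O/9 = 6 + 2*O/9)
b(r(-1, A(4)))*(-39) - 21 = (6 + 2*((1/2)*(-2 + 4)/4)/9)**2*(-39) - 21 = (6 + 2*((1/2)*(1/4)*2)/9)**2*(-39) - 21 = (6 + (2/9)*(1/4))**2*(-39) - 21 = (6 + 1/18)**2*(-39) - 21 = (109/18)**2*(-39) - 21 = (11881/324)*(-39) - 21 = -154453/108 - 21 = -156721/108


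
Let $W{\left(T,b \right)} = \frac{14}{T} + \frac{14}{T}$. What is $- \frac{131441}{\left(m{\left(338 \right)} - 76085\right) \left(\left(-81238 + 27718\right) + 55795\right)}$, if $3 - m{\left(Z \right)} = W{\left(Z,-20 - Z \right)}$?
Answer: $\frac{1708733}{2250127600} \approx 0.00075939$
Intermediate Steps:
$W{\left(T,b \right)} = \frac{28}{T}$
$m{\left(Z \right)} = 3 - \frac{28}{Z}$
$- \frac{131441}{\left(m{\left(338 \right)} - 76085\right) \left(\left(-81238 + 27718\right) + 55795\right)} = - \frac{131441}{\left(\left(3 - \frac{28}{338}\right) - 76085\right) \left(\left(-81238 + 27718\right) + 55795\right)} = - \frac{131441}{\left(\left(3 - \frac{14}{169}\right) - 76085\right) \left(-53520 + 55795\right)} = - \frac{131441}{\left(\left(3 - \frac{14}{169}\right) - 76085\right) 2275} = - \frac{131441}{\left(\frac{493}{169} - 76085\right) 2275} = - \frac{131441}{\left(- \frac{12857872}{169}\right) 2275} = - \frac{131441}{- \frac{2250127600}{13}} = \left(-131441\right) \left(- \frac{13}{2250127600}\right) = \frac{1708733}{2250127600}$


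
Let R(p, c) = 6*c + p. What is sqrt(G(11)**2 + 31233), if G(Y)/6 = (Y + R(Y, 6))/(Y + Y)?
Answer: sqrt(3809469)/11 ≈ 177.44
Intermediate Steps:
R(p, c) = p + 6*c
G(Y) = 3*(36 + 2*Y)/Y (G(Y) = 6*((Y + (Y + 6*6))/(Y + Y)) = 6*((Y + (Y + 36))/((2*Y))) = 6*((Y + (36 + Y))*(1/(2*Y))) = 6*((36 + 2*Y)*(1/(2*Y))) = 6*((36 + 2*Y)/(2*Y)) = 3*(36 + 2*Y)/Y)
sqrt(G(11)**2 + 31233) = sqrt((6 + 108/11)**2 + 31233) = sqrt((174/11)**2 + 31233) = sqrt(30276/121 + 31233) = sqrt(3809469/121) = sqrt(3809469)/11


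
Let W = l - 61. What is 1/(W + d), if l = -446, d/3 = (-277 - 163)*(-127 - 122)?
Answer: 1/328173 ≈ 3.0472e-6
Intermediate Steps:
d = 328680 (d = 3*((-277 - 163)*(-127 - 122)) = 3*(-440*(-249)) = 3*109560 = 328680)
W = -507 (W = -446 - 61 = -507)
1/(W + d) = 1/(-507 + 328680) = 1/328173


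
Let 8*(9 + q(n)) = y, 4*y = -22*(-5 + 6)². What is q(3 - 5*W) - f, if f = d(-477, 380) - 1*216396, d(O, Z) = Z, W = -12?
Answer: 3456101/16 ≈ 2.1601e+5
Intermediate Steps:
f = -216016 (f = 380 - 1*216396 = 380 - 216396 = -216016)
y = -11/2 (y = (-22*(-5 + 6)²)/4 = (-22*1²)/4 = (-22*1)/4 = (¼)*(-22) = -11/2 ≈ -5.5000)
q(n) = -155/16 (q(n) = -9 + (⅛)*(-11/2) = -9 - 11/16 = -155/16)
q(3 - 5*W) - f = -155/16 - 1*(-216016) = -155/16 + 216016 = 3456101/16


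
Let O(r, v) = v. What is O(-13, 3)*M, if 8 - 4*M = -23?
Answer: 93/4 ≈ 23.250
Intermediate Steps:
M = 31/4 (M = 2 - 1/4*(-23) = 2 + 23/4 = 31/4 ≈ 7.7500)
O(-13, 3)*M = 3*(31/4) = 93/4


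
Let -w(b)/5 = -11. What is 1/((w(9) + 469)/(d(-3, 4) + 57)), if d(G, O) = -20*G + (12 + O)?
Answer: 133/524 ≈ 0.25382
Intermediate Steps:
w(b) = 55 (w(b) = -5*(-11) = 55)
d(G, O) = 12 + O - 20*G
1/((w(9) + 469)/(d(-3, 4) + 57)) = 1/((55 + 469)/((12 + 4 - 20*(-3)) + 57)) = 1/(524/((12 + 4 + 60) + 57)) = 1/(524/(76 + 57)) = 1/(524/133) = 133/524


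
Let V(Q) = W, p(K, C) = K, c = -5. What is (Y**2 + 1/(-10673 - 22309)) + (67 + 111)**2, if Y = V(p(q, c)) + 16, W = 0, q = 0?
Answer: 1053445079/32982 ≈ 31940.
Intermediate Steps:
V(Q) = 0
Y = 16 (Y = 0 + 16 = 16)
(Y**2 + 1/(-10673 - 22309)) + (67 + 111)**2 = (16**2 + 1/(-10673 - 22309)) + (67 + 111)**2 = (256 + 1/(-32982)) + 178**2 = (256 - 1/32982) + 31684 = 8443391/32982 + 31684 = 1053445079/32982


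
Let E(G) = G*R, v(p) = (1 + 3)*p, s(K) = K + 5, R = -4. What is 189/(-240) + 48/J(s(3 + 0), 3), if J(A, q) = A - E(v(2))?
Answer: 33/80 ≈ 0.41250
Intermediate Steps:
s(K) = 5 + K
v(p) = 4*p
E(G) = -4*G (E(G) = G*(-4) = -4*G)
J(A, q) = 32 + A (J(A, q) = A - (-4)*4*2 = A - (-4)*8 = A - 1*(-32) = A + 32 = 32 + A)
189/(-240) + 48/J(s(3 + 0), 3) = 189/(-240) + 48/(32 + (5 + (3 + 0))) = 189*(-1/240) + 48/(32 + (5 + 3)) = -63/80 + 48/(32 + 8) = -63/80 + 48/40 = -63/80 + 48*(1/40) = -63/80 + 6/5 = 33/80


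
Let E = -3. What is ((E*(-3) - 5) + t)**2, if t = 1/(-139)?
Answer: 308025/19321 ≈ 15.943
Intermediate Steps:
t = -1/139 ≈ -0.0071942
((E*(-3) - 5) + t)**2 = ((-3*(-3) - 5) - 1/139)**2 = ((9 - 5) - 1/139)**2 = (4 - 1/139)**2 = (555/139)**2 = 308025/19321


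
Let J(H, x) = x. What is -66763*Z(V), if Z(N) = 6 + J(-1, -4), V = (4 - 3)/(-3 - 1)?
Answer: -133526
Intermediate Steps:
V = -¼ (V = 1/(-4) = 1*(-¼) = -¼ ≈ -0.25000)
Z(N) = 2 (Z(N) = 6 - 4 = 2)
-66763*Z(V) = -66763*2 = -133526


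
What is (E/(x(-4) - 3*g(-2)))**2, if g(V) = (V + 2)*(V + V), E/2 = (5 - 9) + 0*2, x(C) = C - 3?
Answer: 64/49 ≈ 1.3061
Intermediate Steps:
x(C) = -3 + C
E = -8 (E = 2*((5 - 9) + 0*2) = 2*(-4 + 0) = 2*(-4) = -8)
g(V) = 2*V*(2 + V) (g(V) = (2 + V)*(2*V) = 2*V*(2 + V))
(E/(x(-4) - 3*g(-2)))**2 = (-8/((-3 - 4) - 6*(-2)*(2 - 2)))**2 = (-8/(-7 - 6*(-2)*0))**2 = (-8/(-7 - 3*0))**2 = (-8/(-7 + 0))**2 = (-8/(-7))**2 = (-8*(-1/7))**2 = (8/7)**2 = 64/49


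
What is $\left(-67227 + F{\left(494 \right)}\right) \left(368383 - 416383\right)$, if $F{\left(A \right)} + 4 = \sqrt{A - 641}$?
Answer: $3227088000 - 336000 i \sqrt{3} \approx 3.2271 \cdot 10^{9} - 5.8197 \cdot 10^{5} i$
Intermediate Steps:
$F{\left(A \right)} = -4 + \sqrt{-641 + A}$ ($F{\left(A \right)} = -4 + \sqrt{A - 641} = -4 + \sqrt{-641 + A}$)
$\left(-67227 + F{\left(494 \right)}\right) \left(368383 - 416383\right) = \left(-67227 - \left(4 - \sqrt{-641 + 494}\right)\right) \left(368383 - 416383\right) = \left(-67227 - \left(4 - \sqrt{-147}\right)\right) \left(-48000\right) = \left(-67227 - \left(4 - 7 i \sqrt{3}\right)\right) \left(-48000\right) = \left(-67231 + 7 i \sqrt{3}\right) \left(-48000\right) = 3227088000 - 336000 i \sqrt{3}$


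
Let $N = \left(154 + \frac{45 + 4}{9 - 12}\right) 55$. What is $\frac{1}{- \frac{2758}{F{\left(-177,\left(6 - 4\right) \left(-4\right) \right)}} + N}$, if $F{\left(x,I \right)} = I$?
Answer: $\frac{12}{94997} \approx 0.00012632$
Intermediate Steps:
$N = \frac{22715}{3}$ ($N = \left(154 + \frac{49}{-3}\right) 55 = \left(154 + 49 \left(- \frac{1}{3}\right)\right) 55 = \left(154 - \frac{49}{3}\right) 55 = \frac{413}{3} \cdot 55 = \frac{22715}{3} \approx 7571.7$)
$\frac{1}{- \frac{2758}{F{\left(-177,\left(6 - 4\right) \left(-4\right) \right)}} + N} = \frac{1}{- \frac{2758}{\left(6 - 4\right) \left(-4\right)} + \frac{22715}{3}} = \frac{1}{- \frac{2758}{2 \left(-4\right)} + \frac{22715}{3}} = \frac{1}{- \frac{2758}{-8} + \frac{22715}{3}} = \frac{1}{\left(-2758\right) \left(- \frac{1}{8}\right) + \frac{22715}{3}} = \frac{1}{\frac{1379}{4} + \frac{22715}{3}} = \frac{1}{\frac{94997}{12}} = \frac{12}{94997}$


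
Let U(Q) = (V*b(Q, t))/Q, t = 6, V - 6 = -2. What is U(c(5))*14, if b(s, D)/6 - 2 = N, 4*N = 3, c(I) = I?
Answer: 924/5 ≈ 184.80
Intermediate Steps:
V = 4 (V = 6 - 2 = 4)
N = 3/4 (N = (1/4)*3 = 3/4 ≈ 0.75000)
b(s, D) = 33/2 (b(s, D) = 12 + 6*(3/4) = 12 + 9/2 = 33/2)
U(Q) = 66/Q (U(Q) = (4*(33/2))/Q = 66/Q)
U(c(5))*14 = (66/5)*14 = 924/5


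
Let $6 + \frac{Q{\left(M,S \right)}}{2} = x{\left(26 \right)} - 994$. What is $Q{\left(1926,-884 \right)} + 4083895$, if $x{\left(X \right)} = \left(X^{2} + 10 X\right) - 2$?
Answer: $4083763$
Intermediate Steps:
$x{\left(X \right)} = -2 + X^{2} + 10 X$
$Q{\left(M,S \right)} = -132$ ($Q{\left(M,S \right)} = -12 + 2 \left(\left(-2 + 26^{2} + 10 \cdot 26\right) - 994\right) = -12 + 2 \left(\left(-2 + 676 + 260\right) - 994\right) = -12 + 2 \left(934 - 994\right) = -12 + 2 \left(-60\right) = -12 - 120 = -132$)
$Q{\left(1926,-884 \right)} + 4083895 = -132 + 4083895 = 4083763$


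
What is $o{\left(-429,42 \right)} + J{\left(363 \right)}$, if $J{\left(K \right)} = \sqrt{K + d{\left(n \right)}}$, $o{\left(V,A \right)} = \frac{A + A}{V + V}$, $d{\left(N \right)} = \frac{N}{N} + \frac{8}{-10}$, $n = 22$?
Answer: $- \frac{14}{143} + \frac{2 \sqrt{2270}}{5} \approx 18.96$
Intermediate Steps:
$d{\left(N \right)} = \frac{1}{5}$ ($d{\left(N \right)} = 1 + 8 \left(- \frac{1}{10}\right) = 1 - \frac{4}{5} = \frac{1}{5}$)
$o{\left(V,A \right)} = \frac{A}{V}$ ($o{\left(V,A \right)} = \frac{2 A}{2 V} = 2 A \frac{1}{2 V} = \frac{A}{V}$)
$J{\left(K \right)} = \sqrt{\frac{1}{5} + K}$ ($J{\left(K \right)} = \sqrt{K + \frac{1}{5}} = \sqrt{\frac{1}{5} + K}$)
$o{\left(-429,42 \right)} + J{\left(363 \right)} = \frac{42}{-429} + \frac{\sqrt{5 + 25 \cdot 363}}{5} = 42 \left(- \frac{1}{429}\right) + \frac{\sqrt{5 + 9075}}{5} = - \frac{14}{143} + \frac{\sqrt{9080}}{5} = - \frac{14}{143} + \frac{2 \sqrt{2270}}{5}$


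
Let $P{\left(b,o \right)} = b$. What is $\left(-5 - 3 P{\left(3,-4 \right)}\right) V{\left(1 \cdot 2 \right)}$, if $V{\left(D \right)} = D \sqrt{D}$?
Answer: $- 28 \sqrt{2} \approx -39.598$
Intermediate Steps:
$V{\left(D \right)} = D^{\frac{3}{2}}$
$\left(-5 - 3 P{\left(3,-4 \right)}\right) V{\left(1 \cdot 2 \right)} = \left(-5 - 9\right) \left(1 \cdot 2\right)^{\frac{3}{2}} = \left(-5 - 9\right) 2^{\frac{3}{2}} = - 14 \cdot 2 \sqrt{2} = - 28 \sqrt{2}$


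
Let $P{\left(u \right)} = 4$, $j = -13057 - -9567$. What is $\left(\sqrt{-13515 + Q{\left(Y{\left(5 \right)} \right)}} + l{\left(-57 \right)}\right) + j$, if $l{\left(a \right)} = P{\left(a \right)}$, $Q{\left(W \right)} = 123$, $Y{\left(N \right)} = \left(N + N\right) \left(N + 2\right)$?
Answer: $-3486 + 12 i \sqrt{93} \approx -3486.0 + 115.72 i$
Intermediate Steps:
$j = -3490$ ($j = -13057 + 9567 = -3490$)
$Y{\left(N \right)} = 2 N \left(2 + N\right)$
$l{\left(a \right)} = 4$
$\left(\sqrt{-13515 + Q{\left(Y{\left(5 \right)} \right)}} + l{\left(-57 \right)}\right) + j = \left(\sqrt{-13515 + 123} + 4\right) - 3490 = \left(\sqrt{-13392} + 4\right) - 3490 = \left(12 i \sqrt{93} + 4\right) - 3490 = \left(4 + 12 i \sqrt{93}\right) - 3490 = -3486 + 12 i \sqrt{93}$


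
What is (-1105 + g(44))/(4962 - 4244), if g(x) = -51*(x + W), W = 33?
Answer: -2516/359 ≈ -7.0084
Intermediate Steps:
g(x) = -1683 - 51*x (g(x) = -51*(x + 33) = -51*(33 + x) = -1683 - 51*x)
(-1105 + g(44))/(4962 - 4244) = (-1105 + (-1683 - 51*44))/(4962 - 4244) = (-1105 + (-1683 - 2244))/718 = (-1105 - 3927)*(1/718) = -5032*1/718 = -2516/359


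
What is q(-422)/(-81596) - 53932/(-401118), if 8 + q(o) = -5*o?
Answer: 889371359/8182406082 ≈ 0.10869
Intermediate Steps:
q(o) = -8 - 5*o
q(-422)/(-81596) - 53932/(-401118) = (-8 - 5*(-422))/(-81596) - 53932/(-401118) = (-8 + 2110)*(-1/81596) - 53932*(-1/401118) = 2102*(-1/81596) + 26966/200559 = -1051/40798 + 26966/200559 = 889371359/8182406082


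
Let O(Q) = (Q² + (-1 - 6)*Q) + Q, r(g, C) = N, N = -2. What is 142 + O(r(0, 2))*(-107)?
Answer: -1570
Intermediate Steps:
r(g, C) = -2
O(Q) = Q² - 6*Q (O(Q) = (Q² - 7*Q) + Q = Q² - 6*Q)
142 + O(r(0, 2))*(-107) = 142 - 2*(-6 - 2)*(-107) = 142 - 2*(-8)*(-107) = 142 + 16*(-107) = 142 - 1712 = -1570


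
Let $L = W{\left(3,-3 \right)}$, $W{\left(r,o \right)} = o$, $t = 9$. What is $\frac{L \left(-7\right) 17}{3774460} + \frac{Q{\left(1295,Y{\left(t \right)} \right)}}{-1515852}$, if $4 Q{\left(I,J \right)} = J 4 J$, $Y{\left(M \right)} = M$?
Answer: $\frac{39876}{969092605} \approx 4.1148 \cdot 10^{-5}$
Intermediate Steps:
$L = -3$
$Q{\left(I,J \right)} = J^{2}$ ($Q{\left(I,J \right)} = \frac{J 4 J}{4} = \frac{4 J^{2}}{4} = J^{2}$)
$\frac{L \left(-7\right) 17}{3774460} + \frac{Q{\left(1295,Y{\left(t \right)} \right)}}{-1515852} = \frac{\left(-3\right) \left(-7\right) 17}{3774460} + \frac{9^{2}}{-1515852} = 21 \cdot 17 \cdot \frac{1}{3774460} + 81 \left(- \frac{1}{1515852}\right) = 357 \cdot \frac{1}{3774460} - \frac{9}{168428} = \frac{357}{3774460} - \frac{9}{168428} = \frac{39876}{969092605}$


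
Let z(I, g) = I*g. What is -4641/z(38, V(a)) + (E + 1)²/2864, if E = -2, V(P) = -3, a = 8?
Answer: 2215323/54416 ≈ 40.711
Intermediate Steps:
-4641/z(38, V(a)) + (E + 1)²/2864 = -4641/(38*(-3)) + (-2 + 1)²/2864 = -4641/(-114) + (-1)²*(1/2864) = -4641*(-1/114) + 1*(1/2864) = 1547/38 + 1/2864 = 2215323/54416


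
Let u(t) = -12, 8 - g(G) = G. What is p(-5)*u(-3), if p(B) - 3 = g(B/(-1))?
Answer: -72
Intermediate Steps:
g(G) = 8 - G
p(B) = 11 + B (p(B) = 3 + (8 - B/(-1)) = 3 + (8 - B*(-1)) = 3 + (8 - (-1)*B) = 3 + (8 + B) = 11 + B)
p(-5)*u(-3) = (11 - 5)*(-12) = 6*(-12) = -72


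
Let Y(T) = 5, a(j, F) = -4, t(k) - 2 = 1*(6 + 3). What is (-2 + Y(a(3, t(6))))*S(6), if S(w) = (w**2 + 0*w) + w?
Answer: 126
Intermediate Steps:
t(k) = 11 (t(k) = 2 + 1*(6 + 3) = 2 + 1*9 = 2 + 9 = 11)
S(w) = w + w**2 (S(w) = (w**2 + 0) + w = w**2 + w = w + w**2)
(-2 + Y(a(3, t(6))))*S(6) = (-2 + 5)*(6*(1 + 6)) = 3*(6*7) = 3*42 = 126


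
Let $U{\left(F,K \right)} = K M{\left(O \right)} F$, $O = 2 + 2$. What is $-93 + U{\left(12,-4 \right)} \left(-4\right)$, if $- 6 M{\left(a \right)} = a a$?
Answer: $-605$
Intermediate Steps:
$O = 4$
$M{\left(a \right)} = - \frac{a^{2}}{6}$ ($M{\left(a \right)} = - \frac{a a}{6} = - \frac{a^{2}}{6}$)
$U{\left(F,K \right)} = - \frac{8 F K}{3}$ ($U{\left(F,K \right)} = K \left(- \frac{4^{2}}{6}\right) F = K \left(\left(- \frac{1}{6}\right) 16\right) F = K \left(- \frac{8}{3}\right) F = - \frac{8 K}{3} F = - \frac{8 F K}{3}$)
$-93 + U{\left(12,-4 \right)} \left(-4\right) = -93 + \left(- \frac{8}{3}\right) 12 \left(-4\right) \left(-4\right) = -93 + 128 \left(-4\right) = -93 - 512 = -605$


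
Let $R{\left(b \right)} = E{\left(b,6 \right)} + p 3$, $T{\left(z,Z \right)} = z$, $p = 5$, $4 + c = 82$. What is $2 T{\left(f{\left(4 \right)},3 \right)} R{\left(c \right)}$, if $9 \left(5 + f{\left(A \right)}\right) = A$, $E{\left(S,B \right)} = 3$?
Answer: $-164$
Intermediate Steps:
$c = 78$ ($c = -4 + 82 = 78$)
$f{\left(A \right)} = -5 + \frac{A}{9}$
$R{\left(b \right)} = 18$ ($R{\left(b \right)} = 3 + 5 \cdot 3 = 3 + 15 = 18$)
$2 T{\left(f{\left(4 \right)},3 \right)} R{\left(c \right)} = 2 \left(-5 + \frac{1}{9} \cdot 4\right) 18 = 2 \left(-5 + \frac{4}{9}\right) 18 = 2 \left(- \frac{41}{9}\right) 18 = \left(- \frac{82}{9}\right) 18 = -164$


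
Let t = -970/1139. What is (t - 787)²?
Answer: 805260353769/1297321 ≈ 6.2071e+5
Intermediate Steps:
t = -970/1139 (t = -970*1/1139 = -970/1139 ≈ -0.85162)
(t - 787)² = (-970/1139 - 787)² = (-897363/1139)² = 805260353769/1297321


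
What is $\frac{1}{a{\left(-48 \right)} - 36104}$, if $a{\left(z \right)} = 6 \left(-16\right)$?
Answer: $- \frac{1}{36200} \approx -2.7624 \cdot 10^{-5}$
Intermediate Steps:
$a{\left(z \right)} = -96$
$\frac{1}{a{\left(-48 \right)} - 36104} = \frac{1}{-96 - 36104} = \frac{1}{-36200} = - \frac{1}{36200}$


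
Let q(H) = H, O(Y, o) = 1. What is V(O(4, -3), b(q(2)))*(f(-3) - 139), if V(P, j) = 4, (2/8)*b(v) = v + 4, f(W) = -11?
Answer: -600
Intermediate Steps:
b(v) = 16 + 4*v (b(v) = 4*(v + 4) = 4*(4 + v) = 16 + 4*v)
V(O(4, -3), b(q(2)))*(f(-3) - 139) = 4*(-11 - 139) = 4*(-150) = -600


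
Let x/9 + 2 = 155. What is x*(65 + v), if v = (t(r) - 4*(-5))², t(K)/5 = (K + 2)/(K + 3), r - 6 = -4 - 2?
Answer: 839205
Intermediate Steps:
r = 0 (r = 6 + (-4 - 2) = 6 - 6 = 0)
t(K) = 5*(2 + K)/(3 + K) (t(K) = 5*((K + 2)/(K + 3)) = 5*((2 + K)/(3 + K)) = 5*(2 + K)/(3 + K))
x = 1377 (x = -18 + 9*155 = -18 + 1395 = 1377)
v = 4900/9 (v = (5*(2 + 0)/(3 + 0) - 4*(-5))² = (5*2/3 + 20)² = (5*(⅓)*2 + 20)² = (10/3 + 20)² = (70/3)² = 4900/9 ≈ 544.44)
x*(65 + v) = 1377*(65 + 4900/9) = 1377*(5485/9) = 839205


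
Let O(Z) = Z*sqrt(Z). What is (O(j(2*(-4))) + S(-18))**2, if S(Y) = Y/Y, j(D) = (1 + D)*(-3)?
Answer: 9262 + 42*sqrt(21) ≈ 9454.5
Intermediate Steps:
j(D) = -3 - 3*D
O(Z) = Z**(3/2)
S(Y) = 1
(O(j(2*(-4))) + S(-18))**2 = ((-3 - 6*(-4))**(3/2) + 1)**2 = ((-3 - 3*(-8))**(3/2) + 1)**2 = ((-3 + 24)**(3/2) + 1)**2 = (21**(3/2) + 1)**2 = (21*sqrt(21) + 1)**2 = (1 + 21*sqrt(21))**2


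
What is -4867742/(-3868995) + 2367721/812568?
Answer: 1457341343539/349313503240 ≈ 4.1720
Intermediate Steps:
-4867742/(-3868995) + 2367721/812568 = -4867742*(-1/3868995) + 2367721*(1/812568) = 4867742/3868995 + 2367721/812568 = 1457341343539/349313503240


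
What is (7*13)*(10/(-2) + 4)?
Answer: -91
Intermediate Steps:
(7*13)*(10/(-2) + 4) = 91*(10*(-½) + 4) = 91*(-5 + 4) = 91*(-1) = -91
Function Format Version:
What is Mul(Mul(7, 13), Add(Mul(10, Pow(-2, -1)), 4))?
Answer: -91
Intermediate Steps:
Mul(Mul(7, 13), Add(Mul(10, Pow(-2, -1)), 4)) = Mul(91, Add(Mul(10, Rational(-1, 2)), 4)) = Mul(91, Add(-5, 4)) = Mul(91, -1) = -91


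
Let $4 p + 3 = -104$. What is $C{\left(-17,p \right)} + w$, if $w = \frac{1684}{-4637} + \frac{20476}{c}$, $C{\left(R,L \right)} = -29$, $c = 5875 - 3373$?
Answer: $- \frac{122858801}{5800887} \approx -21.179$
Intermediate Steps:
$p = - \frac{107}{4}$ ($p = - \frac{3}{4} + \frac{1}{4} \left(-104\right) = - \frac{3}{4} - 26 = - \frac{107}{4} \approx -26.75$)
$c = 2502$ ($c = 5875 - 3373 = 2502$)
$w = \frac{45366922}{5800887}$ ($w = \frac{1684}{-4637} + \frac{20476}{2502} = 1684 \left(- \frac{1}{4637}\right) + 20476 \cdot \frac{1}{2502} = - \frac{1684}{4637} + \frac{10238}{1251} = \frac{45366922}{5800887} \approx 7.8207$)
$C{\left(-17,p \right)} + w = -29 + \frac{45366922}{5800887} = - \frac{122858801}{5800887}$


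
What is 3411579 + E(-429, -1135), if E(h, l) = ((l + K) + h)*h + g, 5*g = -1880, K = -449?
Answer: 4274780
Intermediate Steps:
g = -376 (g = (1/5)*(-1880) = -376)
E(h, l) = -376 + h*(-449 + h + l) (E(h, l) = ((l - 449) + h)*h - 376 = ((-449 + l) + h)*h - 376 = (-449 + h + l)*h - 376 = h*(-449 + h + l) - 376 = -376 + h*(-449 + h + l))
3411579 + E(-429, -1135) = 3411579 + (-376 + (-429)**2 - 449*(-429) - 429*(-1135)) = 3411579 + (-376 + 184041 + 192621 + 486915) = 3411579 + 863201 = 4274780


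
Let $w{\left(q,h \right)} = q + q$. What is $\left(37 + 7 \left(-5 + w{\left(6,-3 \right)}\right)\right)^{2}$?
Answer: $7396$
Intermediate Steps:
$w{\left(q,h \right)} = 2 q$
$\left(37 + 7 \left(-5 + w{\left(6,-3 \right)}\right)\right)^{2} = \left(37 + 7 \left(-5 + 2 \cdot 6\right)\right)^{2} = \left(37 + 7 \left(-5 + 12\right)\right)^{2} = \left(37 + 7 \cdot 7\right)^{2} = \left(37 + 49\right)^{2} = 86^{2} = 7396$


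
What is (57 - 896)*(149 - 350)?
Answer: 168639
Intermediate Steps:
(57 - 896)*(149 - 350) = -839*(-201) = 168639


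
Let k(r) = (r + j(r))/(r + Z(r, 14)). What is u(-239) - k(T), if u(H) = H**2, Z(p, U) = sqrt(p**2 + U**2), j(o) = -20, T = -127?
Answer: 228865/4 + 15*sqrt(653)/4 ≈ 57312.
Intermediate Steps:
Z(p, U) = sqrt(U**2 + p**2)
k(r) = (-20 + r)/(r + sqrt(196 + r**2)) (k(r) = (r - 20)/(r + sqrt(14**2 + r**2)) = (-20 + r)/(r + sqrt(196 + r**2)))
u(-239) - k(T) = (-239)**2 - (-20 - 127)/(-127 + sqrt(196 + (-127)**2)) = 57121 - (-147)/(-127 + sqrt(196 + 16129)) = 57121 - (-147)/(-127 + sqrt(16325)) = 57121 - (-147)/(-127 + 5*sqrt(653)) = 57121 + 147/(-127 + 5*sqrt(653))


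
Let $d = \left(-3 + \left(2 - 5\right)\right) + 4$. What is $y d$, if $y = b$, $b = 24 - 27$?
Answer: $6$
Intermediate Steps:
$b = -3$
$d = -2$ ($d = \left(-3 + \left(2 - 5\right)\right) + 4 = \left(-3 - 3\right) + 4 = -6 + 4 = -2$)
$y = -3$
$y d = \left(-3\right) \left(-2\right) = 6$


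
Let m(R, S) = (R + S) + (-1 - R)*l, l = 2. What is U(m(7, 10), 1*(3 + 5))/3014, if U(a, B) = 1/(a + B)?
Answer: 1/27126 ≈ 3.6865e-5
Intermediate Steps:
m(R, S) = -2 + S - R (m(R, S) = (R + S) + (-1 - R)*2 = (R + S) + (-2 - 2*R) = -2 + S - R)
U(a, B) = 1/(B + a)
U(m(7, 10), 1*(3 + 5))/3014 = 1/((1*(3 + 5) + (-2 + 10 - 1*7))*3014) = (1/3014)/(1*8 + (-2 + 10 - 7)) = (1/3014)/(8 + 1) = (1/3014)/9 = (1/9)*(1/3014) = 1/27126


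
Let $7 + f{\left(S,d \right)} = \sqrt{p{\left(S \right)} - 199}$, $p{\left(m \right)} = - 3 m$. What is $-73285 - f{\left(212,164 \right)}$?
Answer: $-73278 - i \sqrt{835} \approx -73278.0 - 28.896 i$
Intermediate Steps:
$f{\left(S,d \right)} = -7 + \sqrt{-199 - 3 S}$ ($f{\left(S,d \right)} = -7 + \sqrt{- 3 S - 199} = -7 + \sqrt{-199 - 3 S}$)
$-73285 - f{\left(212,164 \right)} = -73285 - \left(-7 + \sqrt{-199 - 636}\right) = -73285 - \left(-7 + \sqrt{-835}\right) = -73285 - \left(-7 + i \sqrt{835}\right) = -73285 + \left(7 - i \sqrt{835}\right) = -73278 - i \sqrt{835}$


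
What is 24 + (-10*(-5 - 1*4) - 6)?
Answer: 108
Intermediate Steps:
24 + (-10*(-5 - 1*4) - 6) = 24 + (-10*(-5 - 4) - 6) = 24 + (-10*(-9) - 6) = 24 + (90 - 6) = 24 + 84 = 108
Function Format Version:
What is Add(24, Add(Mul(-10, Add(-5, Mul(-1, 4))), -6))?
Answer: 108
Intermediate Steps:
Add(24, Add(Mul(-10, Add(-5, Mul(-1, 4))), -6)) = Add(24, Add(Mul(-10, Add(-5, -4)), -6)) = Add(24, Add(Mul(-10, -9), -6)) = Add(24, Add(90, -6)) = Add(24, 84) = 108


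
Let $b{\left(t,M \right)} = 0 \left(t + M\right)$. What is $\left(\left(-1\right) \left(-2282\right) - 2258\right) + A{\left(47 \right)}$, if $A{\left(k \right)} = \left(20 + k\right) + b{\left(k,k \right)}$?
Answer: $91$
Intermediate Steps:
$b{\left(t,M \right)} = 0$ ($b{\left(t,M \right)} = 0 \left(M + t\right) = 0$)
$A{\left(k \right)} = 20 + k$ ($A{\left(k \right)} = \left(20 + k\right) + 0 = 20 + k$)
$\left(\left(-1\right) \left(-2282\right) - 2258\right) + A{\left(47 \right)} = \left(\left(-1\right) \left(-2282\right) - 2258\right) + \left(20 + 47\right) = \left(2282 - 2258\right) + 67 = 24 + 67 = 91$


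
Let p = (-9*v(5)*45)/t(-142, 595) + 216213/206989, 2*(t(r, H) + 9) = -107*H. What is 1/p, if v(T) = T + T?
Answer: 13181680487/15445703379 ≈ 0.85342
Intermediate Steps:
t(r, H) = -9 - 107*H/2 (t(r, H) = -9 + (-107*H)/2 = -9 - 107*H/2)
v(T) = 2*T
p = 15445703379/13181680487 (p = (-18*5*45)/(-9 - 107/2*595) + 216213/206989 = (-9*10*45)/(-9 - 63665/2) + 216213*(1/206989) = (-90*45)/(-63683/2) + 216213/206989 = -4050*(-2/63683) + 216213/206989 = 8100/63683 + 216213/206989 = 15445703379/13181680487 ≈ 1.1718)
1/p = 1/(15445703379/13181680487) = 13181680487/15445703379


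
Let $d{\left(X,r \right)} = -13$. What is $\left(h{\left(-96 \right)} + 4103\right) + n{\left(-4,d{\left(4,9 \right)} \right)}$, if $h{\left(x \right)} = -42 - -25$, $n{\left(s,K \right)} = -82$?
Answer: $4004$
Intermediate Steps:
$h{\left(x \right)} = -17$ ($h{\left(x \right)} = -42 + 25 = -17$)
$\left(h{\left(-96 \right)} + 4103\right) + n{\left(-4,d{\left(4,9 \right)} \right)} = \left(-17 + 4103\right) - 82 = 4086 - 82 = 4004$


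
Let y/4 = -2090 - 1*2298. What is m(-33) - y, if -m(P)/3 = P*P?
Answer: 14285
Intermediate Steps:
y = -17552 (y = 4*(-2090 - 1*2298) = 4*(-2090 - 2298) = 4*(-4388) = -17552)
m(P) = -3*P² (m(P) = -3*P*P = -3*P²)
m(-33) - y = -3*(-33)² - 1*(-17552) = -3*1089 + 17552 = -3267 + 17552 = 14285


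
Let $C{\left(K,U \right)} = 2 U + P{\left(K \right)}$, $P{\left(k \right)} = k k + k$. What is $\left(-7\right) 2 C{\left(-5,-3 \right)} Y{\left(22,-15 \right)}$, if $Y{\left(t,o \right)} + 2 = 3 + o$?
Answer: $2744$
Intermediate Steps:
$P{\left(k \right)} = k + k^{2}$ ($P{\left(k \right)} = k^{2} + k = k + k^{2}$)
$Y{\left(t,o \right)} = 1 + o$ ($Y{\left(t,o \right)} = -2 + \left(3 + o\right) = 1 + o$)
$C{\left(K,U \right)} = 2 U + K \left(1 + K\right)$
$\left(-7\right) 2 C{\left(-5,-3 \right)} Y{\left(22,-15 \right)} = \left(-7\right) 2 \left(2 \left(-3\right) - 5 \left(1 - 5\right)\right) \left(1 - 15\right) = - 14 \left(-6 - -20\right) \left(-14\right) = - 14 \left(-6 + 20\right) \left(-14\right) = \left(-14\right) 14 \left(-14\right) = \left(-196\right) \left(-14\right) = 2744$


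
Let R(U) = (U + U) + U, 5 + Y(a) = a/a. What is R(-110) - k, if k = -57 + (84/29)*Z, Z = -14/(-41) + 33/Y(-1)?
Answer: -297360/1189 ≈ -250.09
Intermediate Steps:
Y(a) = -4 (Y(a) = -5 + a/a = -5 + 1 = -4)
Z = -1297/164 (Z = -14/(-41) + 33/(-4) = -14*(-1/41) + 33*(-1/4) = 14/41 - 33/4 = -1297/164 ≈ -7.9085)
R(U) = 3*U (R(U) = 2*U + U = 3*U)
k = -95010/1189 (k = -57 + (84/29)*(-1297/164) = -57 - 27237/1189 = -95010/1189 ≈ -79.907)
R(-110) - k = 3*(-110) - 1*(-95010/1189) = -330 + 95010/1189 = -297360/1189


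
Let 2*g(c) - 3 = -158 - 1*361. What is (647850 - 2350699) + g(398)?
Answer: -1703107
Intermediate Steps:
g(c) = -258 (g(c) = 3/2 + (-158 - 1*361)/2 = 3/2 + (-158 - 361)/2 = 3/2 + (½)*(-519) = 3/2 - 519/2 = -258)
(647850 - 2350699) + g(398) = (647850 - 2350699) - 258 = -1702849 - 258 = -1703107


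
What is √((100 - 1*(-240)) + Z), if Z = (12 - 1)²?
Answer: √461 ≈ 21.471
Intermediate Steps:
Z = 121 (Z = 11² = 121)
√((100 - 1*(-240)) + Z) = √((100 - 1*(-240)) + 121) = √((100 + 240) + 121) = √(340 + 121) = √461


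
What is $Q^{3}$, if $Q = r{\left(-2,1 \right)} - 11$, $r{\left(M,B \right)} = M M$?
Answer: $-343$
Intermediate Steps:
$r{\left(M,B \right)} = M^{2}$
$Q = -7$ ($Q = \left(-2\right)^{2} - 11 = 4 - 11 = -7$)
$Q^{3} = \left(-7\right)^{3} = -343$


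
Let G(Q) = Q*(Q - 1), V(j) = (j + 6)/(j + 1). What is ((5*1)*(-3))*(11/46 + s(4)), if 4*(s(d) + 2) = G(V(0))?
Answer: -1980/23 ≈ -86.087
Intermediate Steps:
V(j) = (6 + j)/(1 + j)
G(Q) = Q*(-1 + Q)
s(d) = 11/2 (s(d) = -2 + (((6 + 0)/(1 + 0))*(-1 + (6 + 0)/(1 + 0)))/4 = -2 + ((6/1)*(-1 + 6/1))/4 = -2 + ((1*6)*(-1 + 1*6))/4 = -2 + (6*(-1 + 6))/4 = -2 + (6*5)/4 = -2 + (1/4)*30 = -2 + 15/2 = 11/2)
((5*1)*(-3))*(11/46 + s(4)) = ((5*1)*(-3))*(11/46 + 11/2) = (5*(-3))*(11*(1/46) + 11/2) = -15*(11/46 + 11/2) = -15*132/23 = -1980/23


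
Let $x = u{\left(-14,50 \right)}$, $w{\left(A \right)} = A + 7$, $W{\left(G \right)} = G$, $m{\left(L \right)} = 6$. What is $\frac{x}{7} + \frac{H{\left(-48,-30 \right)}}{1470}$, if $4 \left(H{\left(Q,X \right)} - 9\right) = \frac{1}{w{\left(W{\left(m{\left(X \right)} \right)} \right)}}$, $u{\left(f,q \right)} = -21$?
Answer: $- \frac{32693}{10920} \approx -2.9939$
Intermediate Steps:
$w{\left(A \right)} = 7 + A$
$H{\left(Q,X \right)} = \frac{469}{52}$ ($H{\left(Q,X \right)} = 9 + \frac{1}{4 \left(7 + 6\right)} = 9 + \frac{1}{4 \cdot 13} = 9 + \frac{1}{4} \cdot \frac{1}{13} = 9 + \frac{1}{52} = \frac{469}{52}$)
$x = -21$
$\frac{x}{7} + \frac{H{\left(-48,-30 \right)}}{1470} = - \frac{21}{7} + \frac{469}{52 \cdot 1470} = \left(-21\right) \frac{1}{7} + \frac{469}{52} \cdot \frac{1}{1470} = -3 + \frac{67}{10920} = - \frac{32693}{10920}$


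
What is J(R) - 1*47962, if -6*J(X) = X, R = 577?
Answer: -288349/6 ≈ -48058.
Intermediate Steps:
J(X) = -X/6
J(R) - 1*47962 = -1/6*577 - 1*47962 = -577/6 - 47962 = -288349/6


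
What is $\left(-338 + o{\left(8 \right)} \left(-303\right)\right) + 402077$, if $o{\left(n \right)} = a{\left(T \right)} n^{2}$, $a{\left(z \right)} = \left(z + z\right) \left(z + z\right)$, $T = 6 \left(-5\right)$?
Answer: $-69409461$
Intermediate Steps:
$T = -30$
$a{\left(z \right)} = 4 z^{2}$ ($a{\left(z \right)} = 2 z 2 z = 4 z^{2}$)
$o{\left(n \right)} = 3600 n^{2}$ ($o{\left(n \right)} = 4 \left(-30\right)^{2} n^{2} = 4 \cdot 900 n^{2} = 3600 n^{2}$)
$\left(-338 + o{\left(8 \right)} \left(-303\right)\right) + 402077 = \left(-338 + 3600 \cdot 8^{2} \left(-303\right)\right) + 402077 = \left(-338 + 3600 \cdot 64 \left(-303\right)\right) + 402077 = \left(-338 + 230400 \left(-303\right)\right) + 402077 = \left(-338 - 69811200\right) + 402077 = -69811538 + 402077 = -69409461$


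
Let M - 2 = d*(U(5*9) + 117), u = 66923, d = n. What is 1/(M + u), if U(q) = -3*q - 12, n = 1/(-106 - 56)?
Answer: 27/1806980 ≈ 1.4942e-5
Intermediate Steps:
n = -1/162 (n = 1/(-162) = -1/162 ≈ -0.0061728)
U(q) = -12 - 3*q
d = -1/162 ≈ -0.0061728
M = 59/27 (M = 2 - ((-12 - 15*9) + 117)/162 = 2 - ((-12 - 3*45) + 117)/162 = 2 - ((-12 - 135) + 117)/162 = 2 - (-147 + 117)/162 = 2 - 1/162*(-30) = 2 + 5/27 = 59/27 ≈ 2.1852)
1/(M + u) = 1/(59/27 + 66923) = 1/(1806980/27) = 27/1806980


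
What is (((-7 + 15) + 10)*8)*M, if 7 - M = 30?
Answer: -3312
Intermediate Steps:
M = -23 (M = 7 - 1*30 = 7 - 30 = -23)
(((-7 + 15) + 10)*8)*M = (((-7 + 15) + 10)*8)*(-23) = ((8 + 10)*8)*(-23) = (18*8)*(-23) = 144*(-23) = -3312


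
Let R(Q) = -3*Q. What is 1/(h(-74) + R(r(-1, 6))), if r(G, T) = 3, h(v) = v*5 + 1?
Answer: -1/378 ≈ -0.0026455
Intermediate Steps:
h(v) = 1 + 5*v (h(v) = 5*v + 1 = 1 + 5*v)
1/(h(-74) + R(r(-1, 6))) = 1/((1 + 5*(-74)) - 3*3) = 1/((1 - 370) - 9) = 1/(-369 - 9) = 1/(-378) = -1/378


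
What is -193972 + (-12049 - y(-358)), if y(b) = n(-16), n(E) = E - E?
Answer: -206021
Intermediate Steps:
n(E) = 0
y(b) = 0
-193972 + (-12049 - y(-358)) = -193972 + (-12049 - 1*0) = -193972 + (-12049 + 0) = -193972 - 12049 = -206021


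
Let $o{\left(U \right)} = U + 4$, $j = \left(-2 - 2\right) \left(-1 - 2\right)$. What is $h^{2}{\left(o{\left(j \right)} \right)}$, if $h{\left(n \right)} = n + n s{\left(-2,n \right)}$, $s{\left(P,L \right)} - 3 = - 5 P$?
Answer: $50176$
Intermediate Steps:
$s{\left(P,L \right)} = 3 - 5 P$
$j = 12$ ($j = \left(-4\right) \left(-3\right) = 12$)
$o{\left(U \right)} = 4 + U$
$h{\left(n \right)} = 14 n$ ($h{\left(n \right)} = n + n \left(3 - -10\right) = n + n \left(3 + 10\right) = n + n 13 = n + 13 n = 14 n$)
$h^{2}{\left(o{\left(j \right)} \right)} = \left(14 \left(4 + 12\right)\right)^{2} = \left(14 \cdot 16\right)^{2} = 224^{2} = 50176$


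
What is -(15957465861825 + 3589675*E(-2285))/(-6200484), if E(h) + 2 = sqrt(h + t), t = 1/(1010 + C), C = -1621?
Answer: 15957458682475/6200484 + 3589675*I*sqrt(213259774)/1894247862 ≈ 2.5736e+6 + 27.674*I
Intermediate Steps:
t = -1/611 (t = 1/(1010 - 1621) = 1/(-611) = -1/611 ≈ -0.0016367)
E(h) = -2 + sqrt(-1/611 + h) (E(h) = -2 + sqrt(h - 1/611) = -2 + sqrt(-1/611 + h))
-(15957465861825 + 3589675*E(-2285))/(-6200484) = -(15957458682475 + 3589675*sqrt(-611 + 373321*(-2285))/611)/(-6200484) = -(15957458682475 + 3589675*sqrt(-611 - 853038485)/611)*(-1/6200484) = -(15957458682475 + 7179350*I*sqrt(213259774)/611)*(-1/6200484) = -3589675*(4445377 + 2*I*sqrt(213259774)/611)*(-1/6200484) = (-15957458682475 - 7179350*I*sqrt(213259774)/611)*(-1/6200484) = 15957458682475/6200484 + 3589675*I*sqrt(213259774)/1894247862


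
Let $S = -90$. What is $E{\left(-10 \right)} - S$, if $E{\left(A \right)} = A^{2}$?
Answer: $190$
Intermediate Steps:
$E{\left(-10 \right)} - S = \left(-10\right)^{2} - -90 = 100 + 90 = 190$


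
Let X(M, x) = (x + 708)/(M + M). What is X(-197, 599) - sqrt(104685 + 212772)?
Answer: -1307/394 - 3*sqrt(35273) ≈ -566.75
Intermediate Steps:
X(M, x) = (708 + x)/(2*M) (X(M, x) = (708 + x)/((2*M)) = (708 + x)*(1/(2*M)) = (708 + x)/(2*M))
X(-197, 599) - sqrt(104685 + 212772) = (1/2)*(708 + 599)/(-197) - sqrt(104685 + 212772) = (1/2)*(-1/197)*1307 - sqrt(317457) = -1307/394 - 3*sqrt(35273)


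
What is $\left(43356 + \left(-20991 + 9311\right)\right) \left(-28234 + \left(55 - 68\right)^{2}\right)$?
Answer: $-888986940$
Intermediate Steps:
$\left(43356 + \left(-20991 + 9311\right)\right) \left(-28234 + \left(55 - 68\right)^{2}\right) = \left(43356 - 11680\right) \left(-28234 + \left(-13\right)^{2}\right) = 31676 \left(-28234 + 169\right) = 31676 \left(-28065\right) = -888986940$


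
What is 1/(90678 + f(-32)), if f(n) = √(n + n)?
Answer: 45339/4111249874 - 2*I/2055624937 ≈ 1.1028e-5 - 9.7294e-10*I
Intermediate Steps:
f(n) = √2*√n (f(n) = √(2*n) = √2*√n)
1/(90678 + f(-32)) = 1/(90678 + √2*√(-32)) = 1/(90678 + √2*(4*I*√2)) = 1/(90678 + 8*I) = (90678 - 8*I)/8222499748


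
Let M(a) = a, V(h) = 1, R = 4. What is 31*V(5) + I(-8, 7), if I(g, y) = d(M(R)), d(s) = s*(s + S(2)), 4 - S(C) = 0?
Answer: 63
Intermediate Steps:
S(C) = 4 (S(C) = 4 - 1*0 = 4 + 0 = 4)
d(s) = s*(4 + s) (d(s) = s*(s + 4) = s*(4 + s))
I(g, y) = 32 (I(g, y) = 4*(4 + 4) = 4*8 = 32)
31*V(5) + I(-8, 7) = 31*1 + 32 = 31 + 32 = 63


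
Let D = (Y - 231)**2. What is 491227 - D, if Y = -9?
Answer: 433627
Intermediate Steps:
D = 57600 (D = (-9 - 231)**2 = (-240)**2 = 57600)
491227 - D = 491227 - 1*57600 = 491227 - 57600 = 433627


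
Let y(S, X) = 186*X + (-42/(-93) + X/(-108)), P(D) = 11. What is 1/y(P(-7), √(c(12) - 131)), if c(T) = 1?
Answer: 2531088/25203852140657 - 1042394778*I*√130/25203852140657 ≈ 1.0042e-7 - 0.00047156*I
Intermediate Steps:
y(S, X) = 14/31 + 20087*X/108 (y(S, X) = 186*X + (-42*(-1/93) + X*(-1/108)) = 186*X + (14/31 - X/108) = 14/31 + 20087*X/108)
1/y(P(-7), √(c(12) - 131)) = 1/(14/31 + 20087*√(1 - 131)/108) = 1/(14/31 + 20087*√(-130)/108) = 1/(14/31 + 20087*(I*√130)/108) = 1/(14/31 + 20087*I*√130/108)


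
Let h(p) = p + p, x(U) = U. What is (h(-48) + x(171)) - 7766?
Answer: -7691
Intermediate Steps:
h(p) = 2*p
(h(-48) + x(171)) - 7766 = (2*(-48) + 171) - 7766 = (-96 + 171) - 7766 = 75 - 7766 = -7691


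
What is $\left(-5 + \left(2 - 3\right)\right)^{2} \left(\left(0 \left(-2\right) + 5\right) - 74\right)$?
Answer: $-2484$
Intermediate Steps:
$\left(-5 + \left(2 - 3\right)\right)^{2} \left(\left(0 \left(-2\right) + 5\right) - 74\right) = \left(-5 - 1\right)^{2} \left(\left(0 + 5\right) - 74\right) = \left(-6\right)^{2} \left(5 - 74\right) = 36 \left(-69\right) = -2484$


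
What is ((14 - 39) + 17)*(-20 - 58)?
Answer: 624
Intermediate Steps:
((14 - 39) + 17)*(-20 - 58) = (-25 + 17)*(-78) = -8*(-78) = 624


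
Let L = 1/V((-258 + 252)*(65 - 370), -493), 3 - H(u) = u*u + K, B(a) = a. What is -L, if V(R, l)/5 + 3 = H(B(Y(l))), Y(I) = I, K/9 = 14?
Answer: 1/1215875 ≈ 8.2245e-7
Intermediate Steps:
K = 126 (K = 9*14 = 126)
H(u) = -123 - u² (H(u) = 3 - (u*u + 126) = 3 - (u² + 126) = 3 - (126 + u²) = 3 + (-126 - u²) = -123 - u²)
V(R, l) = -630 - 5*l² (V(R, l) = -15 + 5*(-123 - l²) = -15 + (-615 - 5*l²) = -630 - 5*l²)
L = -1/1215875 (L = 1/(-630 - 5*(-493)²) = 1/(-630 - 5*243049) = 1/(-630 - 1215245) = 1/(-1215875) = -1/1215875 ≈ -8.2245e-7)
-L = -1*(-1/1215875) = 1/1215875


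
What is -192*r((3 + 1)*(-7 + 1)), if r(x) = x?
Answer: 4608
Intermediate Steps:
-192*r((3 + 1)*(-7 + 1)) = -192*(3 + 1)*(-7 + 1) = -768*(-6) = -192*(-24) = 4608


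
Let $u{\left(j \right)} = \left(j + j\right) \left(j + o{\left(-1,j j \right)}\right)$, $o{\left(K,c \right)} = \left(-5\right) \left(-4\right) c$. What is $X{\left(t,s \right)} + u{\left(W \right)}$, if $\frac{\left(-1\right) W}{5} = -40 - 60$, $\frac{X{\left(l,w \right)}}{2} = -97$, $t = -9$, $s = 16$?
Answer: $5000499806$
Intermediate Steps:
$o{\left(K,c \right)} = 20 c$
$X{\left(l,w \right)} = -194$ ($X{\left(l,w \right)} = 2 \left(-97\right) = -194$)
$W = 500$ ($W = - 5 \left(-40 - 60\right) = \left(-5\right) \left(-100\right) = 500$)
$u{\left(j \right)} = 2 j \left(j + 20 j^{2}\right)$ ($u{\left(j \right)} = \left(j + j\right) \left(j + 20 j j\right) = 2 j \left(j + 20 j^{2}\right)$)
$X{\left(t,s \right)} + u{\left(W \right)} = -194 + 500^{2} \left(2 + 40 \cdot 500\right) = -194 + 250000 \left(2 + 20000\right) = -194 + 250000 \cdot 20002 = -194 + 5000500000 = 5000499806$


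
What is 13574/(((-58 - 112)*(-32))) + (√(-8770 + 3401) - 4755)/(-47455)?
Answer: 67002137/25815520 - I*√5369/47455 ≈ 2.5954 - 0.0015441*I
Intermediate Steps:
13574/(((-58 - 112)*(-32))) + (√(-8770 + 3401) - 4755)/(-47455) = 13574/((-170*(-32))) + (√(-5369) - 4755)*(-1/47455) = 13574/5440 + (I*√5369 - 4755)*(-1/47455) = 13574*(1/5440) + (-4755 + I*√5369)*(-1/47455) = 6787/2720 + (951/9491 - I*√5369/47455) = 67002137/25815520 - I*√5369/47455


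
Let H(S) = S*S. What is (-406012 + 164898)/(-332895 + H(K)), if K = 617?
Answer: -120557/23897 ≈ -5.0449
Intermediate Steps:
H(S) = S²
(-406012 + 164898)/(-332895 + H(K)) = (-406012 + 164898)/(-332895 + 617²) = -241114/(-332895 + 380689) = -241114/47794 = -241114*1/47794 = -120557/23897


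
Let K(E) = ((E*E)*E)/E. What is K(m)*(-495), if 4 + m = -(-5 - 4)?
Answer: -12375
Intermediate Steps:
m = 5 (m = -4 - (-5 - 4) = -4 - 1*(-9) = -4 + 9 = 5)
K(E) = E² (K(E) = (E²*E)/E = E³/E = E²)
K(m)*(-495) = 5²*(-495) = 25*(-495) = -12375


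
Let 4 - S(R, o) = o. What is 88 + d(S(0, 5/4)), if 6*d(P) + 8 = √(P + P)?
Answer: 260/3 + √22/12 ≈ 87.057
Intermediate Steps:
S(R, o) = 4 - o
d(P) = -4/3 + √2*√P/6 (d(P) = -4/3 + √(P + P)/6 = -4/3 + √(2*P)/6 = -4/3 + (√2*√P)/6 = -4/3 + √2*√P/6)
88 + d(S(0, 5/4)) = 88 + (-4/3 + √2*√(4 - 5/4)/6) = 88 + (-4/3 + √2*√(11/4)/6) = 88 + (-4/3 + √2*(√11/2)/6) = 88 + (-4/3 + √22/12) = 260/3 + √22/12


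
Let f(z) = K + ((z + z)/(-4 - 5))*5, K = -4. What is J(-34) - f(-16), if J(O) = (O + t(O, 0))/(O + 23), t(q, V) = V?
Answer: -1058/99 ≈ -10.687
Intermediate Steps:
f(z) = -4 - 10*z/9 (f(z) = -4 + ((z + z)/(-4 - 5))*5 = -4 + ((2*z)/(-9))*5 = -4 + ((2*z)*(-⅑))*5 = -4 - 2*z/9*5 = -4 - 10*z/9)
J(O) = O/(23 + O) (J(O) = (O + 0)/(O + 23) = O/(23 + O))
J(-34) - f(-16) = -34/(23 - 34) - (-4 - 10/9*(-16)) = -34/(-11) - (-4 + 160/9) = -34*(-1/11) - 1*124/9 = 34/11 - 124/9 = -1058/99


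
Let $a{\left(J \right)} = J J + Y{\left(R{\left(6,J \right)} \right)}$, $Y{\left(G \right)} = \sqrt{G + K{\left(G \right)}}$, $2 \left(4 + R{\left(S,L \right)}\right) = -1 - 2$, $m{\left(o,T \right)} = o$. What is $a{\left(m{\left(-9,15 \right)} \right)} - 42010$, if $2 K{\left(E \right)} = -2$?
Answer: $-41929 + \frac{i \sqrt{26}}{2} \approx -41929.0 + 2.5495 i$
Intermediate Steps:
$R{\left(S,L \right)} = - \frac{11}{2}$ ($R{\left(S,L \right)} = -4 + \frac{-1 - 2}{2} = -4 + \frac{1}{2} \left(-3\right) = -4 - \frac{3}{2} = - \frac{11}{2}$)
$K{\left(E \right)} = -1$ ($K{\left(E \right)} = \frac{1}{2} \left(-2\right) = -1$)
$Y{\left(G \right)} = \sqrt{-1 + G}$ ($Y{\left(G \right)} = \sqrt{G - 1} = \sqrt{-1 + G}$)
$a{\left(J \right)} = J^{2} + \frac{i \sqrt{26}}{2}$ ($a{\left(J \right)} = J J + \sqrt{-1 - \frac{11}{2}} = J^{2} + \sqrt{- \frac{13}{2}} = J^{2} + \frac{i \sqrt{26}}{2}$)
$a{\left(m{\left(-9,15 \right)} \right)} - 42010 = \left(\left(-9\right)^{2} + \frac{i \sqrt{26}}{2}\right) - 42010 = \left(81 + \frac{i \sqrt{26}}{2}\right) - 42010 = -41929 + \frac{i \sqrt{26}}{2}$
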